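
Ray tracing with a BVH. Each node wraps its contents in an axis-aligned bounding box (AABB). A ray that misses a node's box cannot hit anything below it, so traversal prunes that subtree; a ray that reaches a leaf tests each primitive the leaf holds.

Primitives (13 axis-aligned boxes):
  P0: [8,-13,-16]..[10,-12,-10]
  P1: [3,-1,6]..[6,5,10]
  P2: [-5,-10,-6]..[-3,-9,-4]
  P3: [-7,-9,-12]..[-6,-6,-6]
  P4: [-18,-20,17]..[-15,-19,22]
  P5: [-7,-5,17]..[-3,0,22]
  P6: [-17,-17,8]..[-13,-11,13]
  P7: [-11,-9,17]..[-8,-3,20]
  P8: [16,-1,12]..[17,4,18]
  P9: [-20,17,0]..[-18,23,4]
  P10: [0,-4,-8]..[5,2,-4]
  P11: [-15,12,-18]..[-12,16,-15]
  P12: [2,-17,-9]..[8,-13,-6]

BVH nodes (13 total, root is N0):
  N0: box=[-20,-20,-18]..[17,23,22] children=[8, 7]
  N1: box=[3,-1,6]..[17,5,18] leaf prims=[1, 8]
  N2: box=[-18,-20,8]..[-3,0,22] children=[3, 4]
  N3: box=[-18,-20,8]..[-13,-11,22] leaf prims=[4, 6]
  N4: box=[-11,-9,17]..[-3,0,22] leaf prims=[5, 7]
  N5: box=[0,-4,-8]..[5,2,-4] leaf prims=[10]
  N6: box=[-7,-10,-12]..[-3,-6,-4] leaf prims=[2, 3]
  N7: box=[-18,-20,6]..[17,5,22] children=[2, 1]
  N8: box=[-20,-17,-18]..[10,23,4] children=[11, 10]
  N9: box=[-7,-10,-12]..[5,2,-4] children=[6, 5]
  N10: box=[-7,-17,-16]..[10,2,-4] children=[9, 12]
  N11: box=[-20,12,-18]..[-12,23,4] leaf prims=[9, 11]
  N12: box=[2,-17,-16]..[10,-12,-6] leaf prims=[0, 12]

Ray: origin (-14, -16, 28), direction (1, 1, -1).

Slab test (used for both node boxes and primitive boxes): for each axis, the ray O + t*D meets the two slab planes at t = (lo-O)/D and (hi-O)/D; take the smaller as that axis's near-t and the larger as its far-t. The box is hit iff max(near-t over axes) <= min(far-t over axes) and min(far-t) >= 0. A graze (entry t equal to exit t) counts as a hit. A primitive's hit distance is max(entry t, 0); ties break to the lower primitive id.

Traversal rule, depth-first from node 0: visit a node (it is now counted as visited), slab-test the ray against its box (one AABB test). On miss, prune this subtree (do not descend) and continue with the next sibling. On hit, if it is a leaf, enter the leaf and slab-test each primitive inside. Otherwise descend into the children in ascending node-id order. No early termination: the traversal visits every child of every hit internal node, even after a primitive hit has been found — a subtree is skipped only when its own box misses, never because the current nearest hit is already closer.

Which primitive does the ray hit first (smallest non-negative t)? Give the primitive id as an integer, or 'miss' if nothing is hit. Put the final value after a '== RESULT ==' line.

Trace the traversal:
N0 x:[-6,31] y:[-4,39] z:[6,46] -> hit [6,31], descend [7, 8]
  N7 x:[-4,31] y:[-4,21] z:[6,22] -> hit [6,21], descend [1, 2]
    N1 x:[17,31] y:[15,21] z:[10,22] -> hit [17,21] leaf, test {P1@t=18, P8(miss)}
    N2 x:[-4,11] y:[-4,16] z:[6,20] -> hit [6,11], descend [3, 4]
      N3 x:[-4,1] y:[-4,5] z:[6,20] -> miss, prune
      N4 x:[3,11] y:[7,16] z:[6,11] -> hit [7,11] leaf, test {P5@t=11, P7(miss)}
  N8 x:[-6,24] y:[-1,39] z:[24,46] -> hit [24,24], descend [10, 11]
    N10 x:[7,24] y:[-1,18] z:[32,44] -> miss, prune
    N11 x:[-6,2] y:[28,39] z:[24,46] -> miss, prune

Summary -> nodes [0, 7, 1, 2, 3, 4, 8, 10, 11]; box-tests=9; leaf-entries=2; first=P5

== RESULT ==
5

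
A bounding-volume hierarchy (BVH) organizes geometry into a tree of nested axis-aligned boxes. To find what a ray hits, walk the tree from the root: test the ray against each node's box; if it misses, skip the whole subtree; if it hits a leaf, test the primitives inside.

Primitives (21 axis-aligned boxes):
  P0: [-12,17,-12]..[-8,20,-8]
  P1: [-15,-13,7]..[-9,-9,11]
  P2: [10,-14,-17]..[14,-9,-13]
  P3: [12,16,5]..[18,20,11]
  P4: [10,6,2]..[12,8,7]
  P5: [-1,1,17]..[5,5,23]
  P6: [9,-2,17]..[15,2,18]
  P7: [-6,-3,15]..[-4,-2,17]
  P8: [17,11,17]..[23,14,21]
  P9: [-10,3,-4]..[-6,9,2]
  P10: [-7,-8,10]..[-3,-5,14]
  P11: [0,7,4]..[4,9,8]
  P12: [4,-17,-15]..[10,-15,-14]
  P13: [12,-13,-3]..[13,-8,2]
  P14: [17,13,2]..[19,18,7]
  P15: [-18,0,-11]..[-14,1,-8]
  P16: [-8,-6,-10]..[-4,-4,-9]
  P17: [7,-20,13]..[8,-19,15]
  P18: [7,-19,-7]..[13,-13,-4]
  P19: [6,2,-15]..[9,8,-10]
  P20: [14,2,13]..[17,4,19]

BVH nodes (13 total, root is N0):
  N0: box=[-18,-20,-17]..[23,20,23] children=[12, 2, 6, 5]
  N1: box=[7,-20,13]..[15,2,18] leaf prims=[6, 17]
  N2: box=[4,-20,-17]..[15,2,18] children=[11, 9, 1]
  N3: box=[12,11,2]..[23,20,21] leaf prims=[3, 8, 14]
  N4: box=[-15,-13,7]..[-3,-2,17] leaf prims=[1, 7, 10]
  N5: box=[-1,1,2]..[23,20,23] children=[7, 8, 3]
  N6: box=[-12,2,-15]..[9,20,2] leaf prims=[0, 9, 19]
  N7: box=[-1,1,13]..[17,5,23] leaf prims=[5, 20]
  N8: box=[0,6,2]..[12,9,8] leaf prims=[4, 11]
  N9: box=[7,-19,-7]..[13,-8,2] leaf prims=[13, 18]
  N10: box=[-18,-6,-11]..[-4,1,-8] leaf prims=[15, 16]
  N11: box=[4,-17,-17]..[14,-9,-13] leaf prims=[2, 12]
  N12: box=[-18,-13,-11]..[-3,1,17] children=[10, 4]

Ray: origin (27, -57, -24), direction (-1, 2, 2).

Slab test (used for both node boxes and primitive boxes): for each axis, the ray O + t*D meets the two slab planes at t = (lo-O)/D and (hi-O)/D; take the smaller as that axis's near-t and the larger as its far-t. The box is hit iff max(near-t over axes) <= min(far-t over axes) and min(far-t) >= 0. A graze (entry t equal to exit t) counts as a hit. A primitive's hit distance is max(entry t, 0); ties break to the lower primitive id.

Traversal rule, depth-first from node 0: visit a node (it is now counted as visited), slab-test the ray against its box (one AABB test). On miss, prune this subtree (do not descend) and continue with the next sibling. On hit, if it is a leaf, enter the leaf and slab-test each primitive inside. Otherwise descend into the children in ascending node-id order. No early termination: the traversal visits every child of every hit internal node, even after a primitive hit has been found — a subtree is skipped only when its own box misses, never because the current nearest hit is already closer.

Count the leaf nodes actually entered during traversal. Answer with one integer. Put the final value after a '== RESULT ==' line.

Trace the traversal:
N0 x:[4,45] y:[37/2,77/2] z:[7/2,47/2] -> hit [37/2,47/2], descend [2, 5, 6, 12]
  N2 x:[12,23] y:[37/2,59/2] z:[7/2,21] -> hit [37/2,21], descend [1, 9, 11]
    N1 x:[12,20] y:[37/2,59/2] z:[37/2,21] -> hit [37/2,20] leaf, test {P6(miss), P17@t=19}
    N9 x:[14,20] y:[19,49/2] z:[17/2,13] -> miss, prune
    N11 x:[13,23] y:[20,24] z:[7/2,11/2] -> miss, prune
  N5 x:[4,28] y:[29,77/2] z:[13,47/2] -> miss, prune
  N6 x:[18,39] y:[59/2,77/2] z:[9/2,13] -> miss, prune
  N12 x:[30,45] y:[22,29] z:[13/2,41/2] -> miss, prune

Visited [0, 2, 1, 9, 11, 5, 6, 12]. Tests: 8 box, 1 leaf. Nearest: P17.

== RESULT ==
1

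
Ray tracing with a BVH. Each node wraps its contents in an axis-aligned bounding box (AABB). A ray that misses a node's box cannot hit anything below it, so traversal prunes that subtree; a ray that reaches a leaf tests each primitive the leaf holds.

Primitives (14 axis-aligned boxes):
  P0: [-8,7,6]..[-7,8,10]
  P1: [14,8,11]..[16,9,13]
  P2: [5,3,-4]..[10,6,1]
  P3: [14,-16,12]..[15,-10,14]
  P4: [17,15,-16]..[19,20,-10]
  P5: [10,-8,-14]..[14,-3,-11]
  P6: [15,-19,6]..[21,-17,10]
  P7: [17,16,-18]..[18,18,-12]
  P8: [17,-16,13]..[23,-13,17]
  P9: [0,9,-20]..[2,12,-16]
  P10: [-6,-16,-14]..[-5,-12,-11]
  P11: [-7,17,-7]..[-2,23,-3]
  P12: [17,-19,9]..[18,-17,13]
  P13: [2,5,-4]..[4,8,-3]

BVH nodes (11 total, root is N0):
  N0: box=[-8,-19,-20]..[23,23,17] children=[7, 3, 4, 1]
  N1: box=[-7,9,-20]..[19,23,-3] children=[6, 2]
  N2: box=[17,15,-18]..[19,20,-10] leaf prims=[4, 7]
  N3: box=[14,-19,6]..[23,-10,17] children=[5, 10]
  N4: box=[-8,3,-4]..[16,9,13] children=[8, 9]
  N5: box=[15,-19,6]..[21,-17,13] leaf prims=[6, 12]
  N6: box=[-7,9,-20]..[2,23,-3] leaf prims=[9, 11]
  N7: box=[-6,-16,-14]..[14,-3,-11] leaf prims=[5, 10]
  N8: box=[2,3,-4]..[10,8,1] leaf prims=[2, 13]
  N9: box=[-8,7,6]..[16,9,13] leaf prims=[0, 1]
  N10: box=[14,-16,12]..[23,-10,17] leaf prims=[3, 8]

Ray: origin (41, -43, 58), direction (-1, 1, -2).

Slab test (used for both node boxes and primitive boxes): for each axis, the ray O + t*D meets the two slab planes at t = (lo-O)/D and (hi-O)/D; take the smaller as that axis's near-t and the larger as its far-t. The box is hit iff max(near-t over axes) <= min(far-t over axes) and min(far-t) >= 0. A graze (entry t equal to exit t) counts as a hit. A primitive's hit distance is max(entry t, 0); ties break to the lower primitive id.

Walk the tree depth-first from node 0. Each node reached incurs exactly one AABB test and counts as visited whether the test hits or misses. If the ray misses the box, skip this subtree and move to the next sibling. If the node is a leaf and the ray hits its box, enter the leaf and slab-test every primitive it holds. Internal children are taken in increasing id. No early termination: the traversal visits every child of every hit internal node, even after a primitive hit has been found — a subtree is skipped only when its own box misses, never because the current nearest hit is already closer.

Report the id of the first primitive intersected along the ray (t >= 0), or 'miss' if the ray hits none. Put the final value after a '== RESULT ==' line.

Traverse from the root:
N0 x:[18,49] y:[24,66] z:[41/2,39] -> hit [24,39], descend [1, 3, 4, 7]
  N1 x:[22,48] y:[52,66] z:[61/2,39] -> miss, prune
  N3 x:[18,27] y:[24,33] z:[41/2,26] -> hit [24,26], descend [5, 10]
    N5 x:[20,26] y:[24,26] z:[45/2,26] -> hit [24,26] leaf, test {P6@t=24, P12@t=24}
    N10 x:[18,27] y:[27,33] z:[41/2,23] -> miss, prune
  N4 x:[25,49] y:[46,52] z:[45/2,31] -> miss, prune
  N7 x:[27,47] y:[27,40] z:[69/2,36] -> hit [69/2,36] leaf, test {P5(miss), P10(miss)}

7 AABB tests over nodes [0, 1, 3, 5, 10, 4, 7]; 2 leaves entered; closest P6.

== RESULT ==
6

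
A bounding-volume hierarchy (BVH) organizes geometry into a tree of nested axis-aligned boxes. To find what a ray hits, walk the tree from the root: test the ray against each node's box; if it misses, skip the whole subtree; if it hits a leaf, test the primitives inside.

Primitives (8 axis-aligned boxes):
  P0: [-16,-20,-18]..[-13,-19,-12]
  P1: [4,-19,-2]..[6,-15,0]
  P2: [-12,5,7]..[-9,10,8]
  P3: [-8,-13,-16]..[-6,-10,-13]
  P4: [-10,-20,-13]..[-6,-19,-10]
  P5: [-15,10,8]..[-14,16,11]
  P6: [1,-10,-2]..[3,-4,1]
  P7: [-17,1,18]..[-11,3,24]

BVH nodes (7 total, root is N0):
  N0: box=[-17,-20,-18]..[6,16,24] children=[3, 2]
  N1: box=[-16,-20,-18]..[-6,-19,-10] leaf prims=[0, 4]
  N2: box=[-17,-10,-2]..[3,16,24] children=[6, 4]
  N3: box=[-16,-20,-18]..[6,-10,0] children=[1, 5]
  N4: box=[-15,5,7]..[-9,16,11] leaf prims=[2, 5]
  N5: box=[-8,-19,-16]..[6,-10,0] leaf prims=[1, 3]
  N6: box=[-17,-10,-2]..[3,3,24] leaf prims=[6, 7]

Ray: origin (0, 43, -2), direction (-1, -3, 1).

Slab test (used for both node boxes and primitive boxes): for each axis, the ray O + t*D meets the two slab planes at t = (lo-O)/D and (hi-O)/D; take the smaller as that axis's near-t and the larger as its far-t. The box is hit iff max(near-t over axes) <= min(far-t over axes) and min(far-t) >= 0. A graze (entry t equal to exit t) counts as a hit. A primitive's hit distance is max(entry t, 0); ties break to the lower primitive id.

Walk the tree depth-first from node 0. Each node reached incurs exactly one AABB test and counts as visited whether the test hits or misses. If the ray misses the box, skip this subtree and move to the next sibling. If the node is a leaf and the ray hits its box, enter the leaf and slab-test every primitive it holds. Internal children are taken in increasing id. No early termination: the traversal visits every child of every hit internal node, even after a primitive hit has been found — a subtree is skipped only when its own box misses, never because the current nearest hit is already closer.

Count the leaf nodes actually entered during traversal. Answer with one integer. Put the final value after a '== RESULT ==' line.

Trace the traversal:
N0 x:[-6,17] y:[9,21] z:[-16,26] -> hit [9,17], descend [2, 3]
  N2 x:[-3,17] y:[9,53/3] z:[0,26] -> hit [9,17], descend [4, 6]
    N4 x:[9,15] y:[9,38/3] z:[9,13] -> hit [9,38/3] leaf, test {P2(miss), P5(miss)}
    N6 x:[-3,17] y:[40/3,53/3] z:[0,26] -> hit [40/3,17] leaf, test {P6(miss), P7(miss)}
  N3 x:[-6,16] y:[53/3,21] z:[-16,2] -> miss, prune

5 AABB tests over nodes [0, 2, 4, 6, 3]; 2 leaves entered; closest miss.

== RESULT ==
2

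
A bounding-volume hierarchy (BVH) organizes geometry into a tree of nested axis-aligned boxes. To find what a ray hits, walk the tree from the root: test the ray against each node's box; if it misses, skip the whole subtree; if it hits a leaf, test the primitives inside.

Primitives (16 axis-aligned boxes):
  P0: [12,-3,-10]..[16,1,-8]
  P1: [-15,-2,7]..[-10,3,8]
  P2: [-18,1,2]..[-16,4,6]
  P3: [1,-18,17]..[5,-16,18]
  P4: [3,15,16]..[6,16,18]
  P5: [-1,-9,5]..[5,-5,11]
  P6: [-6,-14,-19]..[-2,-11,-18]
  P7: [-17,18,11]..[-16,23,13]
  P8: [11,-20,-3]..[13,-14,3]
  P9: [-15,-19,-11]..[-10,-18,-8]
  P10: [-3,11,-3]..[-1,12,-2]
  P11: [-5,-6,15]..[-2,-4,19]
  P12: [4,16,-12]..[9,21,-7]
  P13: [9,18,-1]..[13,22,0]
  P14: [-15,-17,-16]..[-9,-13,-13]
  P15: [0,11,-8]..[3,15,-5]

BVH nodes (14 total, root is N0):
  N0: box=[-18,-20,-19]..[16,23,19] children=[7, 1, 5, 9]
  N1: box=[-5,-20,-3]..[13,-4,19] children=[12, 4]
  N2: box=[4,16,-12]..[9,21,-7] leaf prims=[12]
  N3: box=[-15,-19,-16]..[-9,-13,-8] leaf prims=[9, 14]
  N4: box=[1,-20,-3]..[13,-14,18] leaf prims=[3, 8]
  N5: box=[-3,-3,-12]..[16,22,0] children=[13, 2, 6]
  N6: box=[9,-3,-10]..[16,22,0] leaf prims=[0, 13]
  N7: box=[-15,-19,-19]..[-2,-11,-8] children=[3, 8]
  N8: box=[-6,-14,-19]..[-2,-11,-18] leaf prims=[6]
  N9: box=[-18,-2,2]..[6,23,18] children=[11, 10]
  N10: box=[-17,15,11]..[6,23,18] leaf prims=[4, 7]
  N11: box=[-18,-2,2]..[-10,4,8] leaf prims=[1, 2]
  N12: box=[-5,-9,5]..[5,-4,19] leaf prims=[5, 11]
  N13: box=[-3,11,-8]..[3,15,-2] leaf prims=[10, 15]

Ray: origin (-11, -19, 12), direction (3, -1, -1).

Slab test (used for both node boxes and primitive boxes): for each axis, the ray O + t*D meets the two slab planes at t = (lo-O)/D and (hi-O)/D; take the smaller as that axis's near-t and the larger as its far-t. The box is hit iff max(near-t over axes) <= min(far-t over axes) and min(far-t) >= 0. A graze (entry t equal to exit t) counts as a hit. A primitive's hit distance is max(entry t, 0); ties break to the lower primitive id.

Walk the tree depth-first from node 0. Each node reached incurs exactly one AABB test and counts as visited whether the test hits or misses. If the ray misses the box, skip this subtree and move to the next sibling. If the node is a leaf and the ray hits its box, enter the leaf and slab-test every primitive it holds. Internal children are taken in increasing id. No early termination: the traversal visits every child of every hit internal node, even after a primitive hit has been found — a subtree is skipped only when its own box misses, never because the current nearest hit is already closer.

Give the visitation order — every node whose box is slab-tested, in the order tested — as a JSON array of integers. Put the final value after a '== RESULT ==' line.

Traverse from the root:
N0 x:[-7/3,9] y:[-42,1] z:[-7,31] -> hit [-7/3,1], descend [1, 5, 7, 9]
  N1 x:[2,8] y:[-15,1] z:[-7,15] -> miss, prune
  N5 x:[8/3,9] y:[-41,-16] z:[12,24] -> miss, prune
  N7 x:[-4/3,3] y:[-8,0] z:[20,31] -> miss, prune
  N9 x:[-7/3,17/3] y:[-42,-17] z:[-6,10] -> miss, prune

Summary -> nodes [0, 1, 5, 7, 9]; box-tests=5; leaf-entries=0; first=miss

== RESULT ==
[0, 1, 5, 7, 9]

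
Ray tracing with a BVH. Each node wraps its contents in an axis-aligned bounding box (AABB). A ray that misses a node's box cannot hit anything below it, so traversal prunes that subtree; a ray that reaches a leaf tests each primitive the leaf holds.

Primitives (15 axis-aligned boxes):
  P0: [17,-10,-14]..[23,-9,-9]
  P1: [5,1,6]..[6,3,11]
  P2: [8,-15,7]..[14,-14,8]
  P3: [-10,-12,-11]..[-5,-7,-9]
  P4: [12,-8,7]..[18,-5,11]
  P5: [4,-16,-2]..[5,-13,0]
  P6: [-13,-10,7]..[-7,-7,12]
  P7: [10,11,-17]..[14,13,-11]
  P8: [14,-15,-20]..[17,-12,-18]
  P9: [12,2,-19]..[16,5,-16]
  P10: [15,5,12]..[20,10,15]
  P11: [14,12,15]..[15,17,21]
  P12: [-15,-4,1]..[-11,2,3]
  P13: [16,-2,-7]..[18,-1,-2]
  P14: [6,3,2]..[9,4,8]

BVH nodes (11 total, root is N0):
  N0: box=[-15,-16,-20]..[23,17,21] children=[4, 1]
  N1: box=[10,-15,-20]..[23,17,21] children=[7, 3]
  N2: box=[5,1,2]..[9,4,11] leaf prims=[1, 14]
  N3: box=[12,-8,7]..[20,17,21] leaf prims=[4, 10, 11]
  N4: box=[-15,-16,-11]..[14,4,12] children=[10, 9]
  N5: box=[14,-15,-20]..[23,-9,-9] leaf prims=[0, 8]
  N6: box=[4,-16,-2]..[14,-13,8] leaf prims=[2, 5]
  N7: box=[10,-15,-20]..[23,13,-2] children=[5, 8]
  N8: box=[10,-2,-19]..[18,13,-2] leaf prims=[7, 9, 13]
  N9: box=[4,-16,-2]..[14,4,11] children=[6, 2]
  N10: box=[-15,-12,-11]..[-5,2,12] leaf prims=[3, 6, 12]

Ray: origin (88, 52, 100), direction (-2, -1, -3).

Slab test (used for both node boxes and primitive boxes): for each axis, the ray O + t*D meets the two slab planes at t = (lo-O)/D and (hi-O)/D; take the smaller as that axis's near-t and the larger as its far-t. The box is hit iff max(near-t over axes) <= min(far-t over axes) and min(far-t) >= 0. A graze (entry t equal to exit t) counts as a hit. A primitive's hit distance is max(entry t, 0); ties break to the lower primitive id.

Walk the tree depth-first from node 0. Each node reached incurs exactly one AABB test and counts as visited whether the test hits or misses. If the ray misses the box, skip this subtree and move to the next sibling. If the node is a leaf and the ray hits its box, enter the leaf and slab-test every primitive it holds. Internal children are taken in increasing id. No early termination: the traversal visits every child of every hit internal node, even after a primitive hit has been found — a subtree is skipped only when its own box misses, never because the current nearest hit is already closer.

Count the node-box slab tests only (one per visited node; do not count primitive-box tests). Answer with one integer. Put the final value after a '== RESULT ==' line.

Traverse from the root:
N0 x:[65/2,103/2] y:[35,68] z:[79/3,40] -> hit [35,40], descend [1, 4]
  N1 x:[65/2,39] y:[35,67] z:[79/3,40] -> hit [35,39], descend [3, 7]
    N3 x:[34,38] y:[35,60] z:[79/3,31] -> miss, prune
    N7 x:[65/2,39] y:[39,67] z:[34,40] -> hit [39,39], descend [5, 8]
      N5 x:[65/2,37] y:[61,67] z:[109/3,40] -> miss, prune
      N8 x:[35,39] y:[39,54] z:[34,119/3] -> hit [39,39] leaf, test {P7@t=39, P9(miss), P13(miss)}
  N4 x:[37,103/2] y:[48,68] z:[88/3,37] -> miss, prune

order=[0, 1, 3, 7, 5, 8, 4]  |boxes|=7  |leaves|=1  hit=P7

== RESULT ==
7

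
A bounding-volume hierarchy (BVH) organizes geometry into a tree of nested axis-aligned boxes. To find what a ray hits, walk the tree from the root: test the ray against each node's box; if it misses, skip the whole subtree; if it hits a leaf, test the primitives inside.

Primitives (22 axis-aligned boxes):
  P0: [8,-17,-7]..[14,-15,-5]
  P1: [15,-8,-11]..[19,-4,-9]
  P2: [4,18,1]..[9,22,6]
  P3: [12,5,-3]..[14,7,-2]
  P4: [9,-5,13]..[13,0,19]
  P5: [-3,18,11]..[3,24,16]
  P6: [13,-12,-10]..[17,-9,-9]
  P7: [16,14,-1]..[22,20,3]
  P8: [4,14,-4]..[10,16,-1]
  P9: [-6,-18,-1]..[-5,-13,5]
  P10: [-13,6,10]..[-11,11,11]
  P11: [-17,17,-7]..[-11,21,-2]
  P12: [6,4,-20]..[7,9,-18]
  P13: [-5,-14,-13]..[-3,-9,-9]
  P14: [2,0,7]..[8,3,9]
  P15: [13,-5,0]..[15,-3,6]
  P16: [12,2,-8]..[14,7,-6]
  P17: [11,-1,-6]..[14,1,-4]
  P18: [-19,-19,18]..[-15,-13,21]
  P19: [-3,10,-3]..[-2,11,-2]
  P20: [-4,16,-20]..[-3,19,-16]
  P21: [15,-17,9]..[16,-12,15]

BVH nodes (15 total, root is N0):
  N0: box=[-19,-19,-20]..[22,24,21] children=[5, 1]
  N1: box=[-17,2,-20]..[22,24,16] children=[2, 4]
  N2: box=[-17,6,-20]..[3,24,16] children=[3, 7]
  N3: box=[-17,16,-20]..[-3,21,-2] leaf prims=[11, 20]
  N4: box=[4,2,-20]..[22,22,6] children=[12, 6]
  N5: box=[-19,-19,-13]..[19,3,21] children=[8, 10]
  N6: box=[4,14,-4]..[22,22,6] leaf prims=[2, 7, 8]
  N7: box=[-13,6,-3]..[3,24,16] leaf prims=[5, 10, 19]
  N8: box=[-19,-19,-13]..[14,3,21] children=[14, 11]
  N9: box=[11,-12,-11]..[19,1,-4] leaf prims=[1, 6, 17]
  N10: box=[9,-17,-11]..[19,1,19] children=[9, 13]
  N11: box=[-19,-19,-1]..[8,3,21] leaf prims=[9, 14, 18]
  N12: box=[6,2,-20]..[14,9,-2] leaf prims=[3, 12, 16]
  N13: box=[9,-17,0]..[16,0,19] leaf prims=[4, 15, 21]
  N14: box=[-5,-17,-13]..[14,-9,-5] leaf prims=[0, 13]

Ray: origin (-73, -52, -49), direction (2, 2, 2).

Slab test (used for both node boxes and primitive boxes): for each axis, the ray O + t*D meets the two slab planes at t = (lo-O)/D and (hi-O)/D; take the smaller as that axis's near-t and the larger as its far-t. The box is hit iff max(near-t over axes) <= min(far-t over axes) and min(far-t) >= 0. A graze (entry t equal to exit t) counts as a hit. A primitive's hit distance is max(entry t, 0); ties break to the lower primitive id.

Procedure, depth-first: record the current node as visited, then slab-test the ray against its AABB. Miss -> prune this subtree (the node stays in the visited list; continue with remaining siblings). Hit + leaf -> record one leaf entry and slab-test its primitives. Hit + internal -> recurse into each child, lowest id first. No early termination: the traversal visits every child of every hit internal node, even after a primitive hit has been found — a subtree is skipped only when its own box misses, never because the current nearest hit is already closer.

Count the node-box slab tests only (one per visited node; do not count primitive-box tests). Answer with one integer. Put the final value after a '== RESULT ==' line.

Trace the traversal:
N0 x:[27,95/2] y:[33/2,38] z:[29/2,35] -> hit [27,35], descend [1, 5]
  N1 x:[28,95/2] y:[27,38] z:[29/2,65/2] -> hit [28,65/2], descend [2, 4]
    N2 x:[28,38] y:[29,38] z:[29/2,65/2] -> hit [29,65/2], descend [3, 7]
      N3 x:[28,35] y:[34,73/2] z:[29/2,47/2] -> miss, prune
      N7 x:[30,38] y:[29,38] z:[23,65/2] -> hit [30,65/2] leaf, test {P5(miss), P10@t=30, P19(miss)}
    N4 x:[77/2,95/2] y:[27,37] z:[29/2,55/2] -> miss, prune
  N5 x:[27,46] y:[33/2,55/2] z:[18,35] -> hit [27,55/2], descend [8, 10]
    N8 x:[27,87/2] y:[33/2,55/2] z:[18,35] -> hit [27,55/2], descend [11, 14]
      N11 x:[27,81/2] y:[33/2,55/2] z:[24,35] -> hit [27,55/2] leaf, test {P9(miss), P14(miss), P18(miss)}
      N14 x:[34,87/2] y:[35/2,43/2] z:[18,22] -> miss, prune
    N10 x:[41,46] y:[35/2,53/2] z:[19,34] -> miss, prune

Summary -> nodes [0, 1, 2, 3, 7, 4, 5, 8, 11, 14, 10]; box-tests=11; leaf-entries=2; first=P10

== RESULT ==
11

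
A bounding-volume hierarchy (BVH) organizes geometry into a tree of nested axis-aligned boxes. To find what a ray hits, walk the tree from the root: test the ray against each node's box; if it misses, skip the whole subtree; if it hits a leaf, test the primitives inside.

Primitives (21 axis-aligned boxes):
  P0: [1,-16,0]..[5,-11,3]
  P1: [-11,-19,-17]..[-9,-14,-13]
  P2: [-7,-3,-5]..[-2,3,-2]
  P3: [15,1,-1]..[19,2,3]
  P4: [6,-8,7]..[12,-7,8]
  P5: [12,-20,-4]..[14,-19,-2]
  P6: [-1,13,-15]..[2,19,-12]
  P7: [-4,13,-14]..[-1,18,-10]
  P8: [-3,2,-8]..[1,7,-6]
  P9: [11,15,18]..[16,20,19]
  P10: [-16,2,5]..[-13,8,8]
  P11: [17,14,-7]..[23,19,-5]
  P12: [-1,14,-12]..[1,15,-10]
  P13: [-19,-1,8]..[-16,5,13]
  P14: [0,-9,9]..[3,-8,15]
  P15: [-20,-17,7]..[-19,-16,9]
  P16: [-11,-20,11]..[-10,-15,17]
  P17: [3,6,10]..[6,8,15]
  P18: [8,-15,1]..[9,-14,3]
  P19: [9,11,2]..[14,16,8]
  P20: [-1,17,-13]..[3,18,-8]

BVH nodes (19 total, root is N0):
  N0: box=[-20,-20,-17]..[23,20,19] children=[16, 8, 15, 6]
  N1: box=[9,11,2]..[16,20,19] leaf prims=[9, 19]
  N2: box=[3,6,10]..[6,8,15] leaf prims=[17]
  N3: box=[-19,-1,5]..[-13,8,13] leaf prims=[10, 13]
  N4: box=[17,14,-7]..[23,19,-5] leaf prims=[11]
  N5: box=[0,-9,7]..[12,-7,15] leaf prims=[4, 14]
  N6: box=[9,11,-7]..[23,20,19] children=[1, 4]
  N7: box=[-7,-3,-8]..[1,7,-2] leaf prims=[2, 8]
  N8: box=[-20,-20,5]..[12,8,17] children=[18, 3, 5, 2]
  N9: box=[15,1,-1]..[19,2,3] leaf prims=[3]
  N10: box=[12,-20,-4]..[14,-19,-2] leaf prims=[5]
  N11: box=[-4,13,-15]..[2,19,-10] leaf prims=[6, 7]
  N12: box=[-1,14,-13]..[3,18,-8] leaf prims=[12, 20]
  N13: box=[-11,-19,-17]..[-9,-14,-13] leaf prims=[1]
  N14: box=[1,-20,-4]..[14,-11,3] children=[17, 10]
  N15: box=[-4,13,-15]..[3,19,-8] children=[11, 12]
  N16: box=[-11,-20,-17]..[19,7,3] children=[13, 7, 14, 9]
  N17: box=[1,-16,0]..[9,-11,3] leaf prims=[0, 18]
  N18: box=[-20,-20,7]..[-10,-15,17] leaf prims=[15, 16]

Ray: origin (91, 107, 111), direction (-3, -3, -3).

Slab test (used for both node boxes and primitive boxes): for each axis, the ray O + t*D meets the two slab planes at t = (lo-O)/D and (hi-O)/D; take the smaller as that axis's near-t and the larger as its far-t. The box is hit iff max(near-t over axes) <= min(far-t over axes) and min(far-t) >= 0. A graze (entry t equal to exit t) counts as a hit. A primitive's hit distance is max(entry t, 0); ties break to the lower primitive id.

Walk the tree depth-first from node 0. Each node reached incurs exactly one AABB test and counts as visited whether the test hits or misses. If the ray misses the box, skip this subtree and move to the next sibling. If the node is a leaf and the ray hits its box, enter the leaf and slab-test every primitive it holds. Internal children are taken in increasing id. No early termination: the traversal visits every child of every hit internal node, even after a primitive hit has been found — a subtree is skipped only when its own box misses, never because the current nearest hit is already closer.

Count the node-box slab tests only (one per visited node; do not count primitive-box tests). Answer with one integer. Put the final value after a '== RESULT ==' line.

Walk:
N0 x:[68/3,37] y:[29,127/3] z:[92/3,128/3] -> hit [92/3,37], descend [6, 8, 15, 16]
  N6 x:[68/3,82/3] y:[29,32] z:[92/3,118/3] -> miss, prune
  N8 x:[79/3,37] y:[33,127/3] z:[94/3,106/3] -> hit [33,106/3], descend [2, 3, 5, 18]
    N2 x:[85/3,88/3] y:[33,101/3] z:[32,101/3] -> miss, prune
    N3 x:[104/3,110/3] y:[33,36] z:[98/3,106/3] -> hit [104/3,106/3] leaf, test {P10@t=104/3, P13(miss)}
    N5 x:[79/3,91/3] y:[38,116/3] z:[32,104/3] -> miss, prune
    N18 x:[101/3,37] y:[122/3,127/3] z:[94/3,104/3] -> miss, prune
  N15 x:[88/3,95/3] y:[88/3,94/3] z:[119/3,42] -> miss, prune
  N16 x:[24,34] y:[100/3,127/3] z:[36,128/3] -> miss, prune

9 AABB tests over nodes [0, 6, 8, 2, 3, 5, 18, 15, 16]; 1 leaf entered; closest P10.

== RESULT ==
9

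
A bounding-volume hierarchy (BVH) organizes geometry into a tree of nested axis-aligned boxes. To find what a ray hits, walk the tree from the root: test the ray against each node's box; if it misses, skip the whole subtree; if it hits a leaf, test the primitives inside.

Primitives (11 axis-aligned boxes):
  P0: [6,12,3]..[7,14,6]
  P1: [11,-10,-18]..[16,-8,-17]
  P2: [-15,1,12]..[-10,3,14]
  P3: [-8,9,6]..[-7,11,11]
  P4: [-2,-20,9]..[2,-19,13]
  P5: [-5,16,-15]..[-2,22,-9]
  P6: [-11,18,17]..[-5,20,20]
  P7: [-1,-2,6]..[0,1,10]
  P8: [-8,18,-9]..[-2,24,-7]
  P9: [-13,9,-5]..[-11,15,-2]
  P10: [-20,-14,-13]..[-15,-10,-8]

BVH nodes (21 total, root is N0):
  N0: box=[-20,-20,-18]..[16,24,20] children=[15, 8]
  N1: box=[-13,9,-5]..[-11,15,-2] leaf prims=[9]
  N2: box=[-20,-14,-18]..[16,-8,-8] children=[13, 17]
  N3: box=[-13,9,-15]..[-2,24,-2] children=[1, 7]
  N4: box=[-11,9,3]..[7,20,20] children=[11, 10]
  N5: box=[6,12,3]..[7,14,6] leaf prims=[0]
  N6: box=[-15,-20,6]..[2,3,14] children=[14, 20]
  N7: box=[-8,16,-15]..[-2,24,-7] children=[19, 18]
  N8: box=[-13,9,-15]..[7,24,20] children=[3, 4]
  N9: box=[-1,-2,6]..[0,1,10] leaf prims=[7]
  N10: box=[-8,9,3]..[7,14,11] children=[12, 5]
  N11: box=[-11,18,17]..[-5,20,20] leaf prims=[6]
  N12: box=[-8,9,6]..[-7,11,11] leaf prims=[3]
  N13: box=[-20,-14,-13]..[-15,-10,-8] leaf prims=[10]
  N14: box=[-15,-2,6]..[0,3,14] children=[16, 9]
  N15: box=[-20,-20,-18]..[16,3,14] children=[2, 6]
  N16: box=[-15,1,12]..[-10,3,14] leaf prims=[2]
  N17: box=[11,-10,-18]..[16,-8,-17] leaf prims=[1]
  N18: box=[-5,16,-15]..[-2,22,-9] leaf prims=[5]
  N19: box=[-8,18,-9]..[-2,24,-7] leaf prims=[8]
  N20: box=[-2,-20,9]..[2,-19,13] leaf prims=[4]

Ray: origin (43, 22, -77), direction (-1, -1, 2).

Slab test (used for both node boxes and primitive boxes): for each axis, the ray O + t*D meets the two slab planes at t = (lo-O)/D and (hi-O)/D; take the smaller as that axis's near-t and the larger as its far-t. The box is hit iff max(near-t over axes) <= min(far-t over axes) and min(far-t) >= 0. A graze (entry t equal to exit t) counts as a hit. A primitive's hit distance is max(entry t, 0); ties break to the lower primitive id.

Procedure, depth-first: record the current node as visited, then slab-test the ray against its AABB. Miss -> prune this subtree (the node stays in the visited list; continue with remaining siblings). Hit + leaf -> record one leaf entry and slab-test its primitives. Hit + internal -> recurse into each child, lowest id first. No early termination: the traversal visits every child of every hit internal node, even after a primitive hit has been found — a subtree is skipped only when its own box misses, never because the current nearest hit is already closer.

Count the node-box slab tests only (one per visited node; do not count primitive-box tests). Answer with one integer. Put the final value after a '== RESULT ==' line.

Traverse from the root:
N0 x:[27,63] y:[-2,42] z:[59/2,97/2] -> hit [59/2,42], descend [8, 15]
  N8 x:[36,56] y:[-2,13] z:[31,97/2] -> miss, prune
  N15 x:[27,63] y:[19,42] z:[59/2,91/2] -> hit [59/2,42], descend [2, 6]
    N2 x:[27,63] y:[30,36] z:[59/2,69/2] -> hit [30,69/2], descend [13, 17]
      N13 x:[58,63] y:[32,36] z:[32,69/2] -> miss, prune
      N17 x:[27,32] y:[30,32] z:[59/2,30] -> hit [30,30] leaf, test {P1@t=30}
    N6 x:[41,58] y:[19,42] z:[83/2,91/2] -> hit [83/2,42], descend [14, 20]
      N14 x:[43,58] y:[19,24] z:[83/2,91/2] -> miss, prune
      N20 x:[41,45] y:[41,42] z:[43,45] -> miss, prune

9 AABB tests over nodes [0, 8, 15, 2, 13, 17, 6, 14, 20]; 1 leaf entered; closest P1.

== RESULT ==
9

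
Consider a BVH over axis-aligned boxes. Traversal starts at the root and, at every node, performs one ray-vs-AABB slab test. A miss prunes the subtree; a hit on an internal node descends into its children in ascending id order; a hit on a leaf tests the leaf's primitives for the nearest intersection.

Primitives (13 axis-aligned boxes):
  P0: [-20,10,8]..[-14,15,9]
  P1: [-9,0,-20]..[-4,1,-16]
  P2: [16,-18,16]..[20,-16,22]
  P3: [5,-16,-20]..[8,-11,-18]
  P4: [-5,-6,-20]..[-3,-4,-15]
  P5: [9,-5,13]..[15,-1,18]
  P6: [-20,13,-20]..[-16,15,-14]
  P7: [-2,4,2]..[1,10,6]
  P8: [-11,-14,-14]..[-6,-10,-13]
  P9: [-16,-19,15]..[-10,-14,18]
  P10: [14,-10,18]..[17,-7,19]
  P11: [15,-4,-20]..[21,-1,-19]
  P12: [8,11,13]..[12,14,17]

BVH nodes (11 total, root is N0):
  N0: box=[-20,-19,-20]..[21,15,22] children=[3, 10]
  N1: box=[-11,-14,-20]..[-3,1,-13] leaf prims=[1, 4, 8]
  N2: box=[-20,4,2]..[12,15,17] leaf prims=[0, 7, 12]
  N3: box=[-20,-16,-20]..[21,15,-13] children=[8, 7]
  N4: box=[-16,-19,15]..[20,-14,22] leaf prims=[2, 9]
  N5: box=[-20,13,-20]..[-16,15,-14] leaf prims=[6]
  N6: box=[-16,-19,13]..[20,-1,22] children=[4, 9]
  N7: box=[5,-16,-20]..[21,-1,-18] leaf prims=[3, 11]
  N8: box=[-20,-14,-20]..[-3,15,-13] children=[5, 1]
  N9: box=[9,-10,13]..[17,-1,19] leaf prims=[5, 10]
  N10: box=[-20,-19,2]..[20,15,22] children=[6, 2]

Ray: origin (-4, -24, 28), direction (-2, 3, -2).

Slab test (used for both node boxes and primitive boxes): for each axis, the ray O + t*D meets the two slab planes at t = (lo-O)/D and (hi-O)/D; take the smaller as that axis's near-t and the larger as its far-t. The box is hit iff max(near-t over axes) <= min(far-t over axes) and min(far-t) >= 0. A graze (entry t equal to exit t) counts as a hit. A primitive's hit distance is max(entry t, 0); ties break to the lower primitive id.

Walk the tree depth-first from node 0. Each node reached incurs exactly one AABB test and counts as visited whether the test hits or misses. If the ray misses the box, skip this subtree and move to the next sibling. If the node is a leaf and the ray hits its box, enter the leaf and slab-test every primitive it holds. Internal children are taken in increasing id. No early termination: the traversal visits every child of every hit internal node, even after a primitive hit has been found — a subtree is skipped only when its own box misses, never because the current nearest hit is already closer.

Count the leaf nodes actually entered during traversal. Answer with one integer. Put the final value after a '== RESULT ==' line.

Walk:
N0 x:[-25/2,8] y:[5/3,13] z:[3,24] -> hit [3,8], descend [3, 10]
  N3 x:[-25/2,8] y:[8/3,13] z:[41/2,24] -> miss, prune
  N10 x:[-12,8] y:[5/3,13] z:[3,13] -> hit [3,8], descend [2, 6]
    N2 x:[-8,8] y:[28/3,13] z:[11/2,13] -> miss, prune
    N6 x:[-12,6] y:[5/3,23/3] z:[3,15/2] -> hit [3,6], descend [4, 9]
      N4 x:[-12,6] y:[5/3,10/3] z:[3,13/2] -> hit [3,10/3] leaf, test {P2(miss), P9(miss)}
      N9 x:[-21/2,-13/2] y:[14/3,23/3] z:[9/2,15/2] -> miss, prune

Visited [0, 3, 10, 2, 6, 4, 9]. Tests: 7 box, 1 leaf. Nearest: miss.

== RESULT ==
1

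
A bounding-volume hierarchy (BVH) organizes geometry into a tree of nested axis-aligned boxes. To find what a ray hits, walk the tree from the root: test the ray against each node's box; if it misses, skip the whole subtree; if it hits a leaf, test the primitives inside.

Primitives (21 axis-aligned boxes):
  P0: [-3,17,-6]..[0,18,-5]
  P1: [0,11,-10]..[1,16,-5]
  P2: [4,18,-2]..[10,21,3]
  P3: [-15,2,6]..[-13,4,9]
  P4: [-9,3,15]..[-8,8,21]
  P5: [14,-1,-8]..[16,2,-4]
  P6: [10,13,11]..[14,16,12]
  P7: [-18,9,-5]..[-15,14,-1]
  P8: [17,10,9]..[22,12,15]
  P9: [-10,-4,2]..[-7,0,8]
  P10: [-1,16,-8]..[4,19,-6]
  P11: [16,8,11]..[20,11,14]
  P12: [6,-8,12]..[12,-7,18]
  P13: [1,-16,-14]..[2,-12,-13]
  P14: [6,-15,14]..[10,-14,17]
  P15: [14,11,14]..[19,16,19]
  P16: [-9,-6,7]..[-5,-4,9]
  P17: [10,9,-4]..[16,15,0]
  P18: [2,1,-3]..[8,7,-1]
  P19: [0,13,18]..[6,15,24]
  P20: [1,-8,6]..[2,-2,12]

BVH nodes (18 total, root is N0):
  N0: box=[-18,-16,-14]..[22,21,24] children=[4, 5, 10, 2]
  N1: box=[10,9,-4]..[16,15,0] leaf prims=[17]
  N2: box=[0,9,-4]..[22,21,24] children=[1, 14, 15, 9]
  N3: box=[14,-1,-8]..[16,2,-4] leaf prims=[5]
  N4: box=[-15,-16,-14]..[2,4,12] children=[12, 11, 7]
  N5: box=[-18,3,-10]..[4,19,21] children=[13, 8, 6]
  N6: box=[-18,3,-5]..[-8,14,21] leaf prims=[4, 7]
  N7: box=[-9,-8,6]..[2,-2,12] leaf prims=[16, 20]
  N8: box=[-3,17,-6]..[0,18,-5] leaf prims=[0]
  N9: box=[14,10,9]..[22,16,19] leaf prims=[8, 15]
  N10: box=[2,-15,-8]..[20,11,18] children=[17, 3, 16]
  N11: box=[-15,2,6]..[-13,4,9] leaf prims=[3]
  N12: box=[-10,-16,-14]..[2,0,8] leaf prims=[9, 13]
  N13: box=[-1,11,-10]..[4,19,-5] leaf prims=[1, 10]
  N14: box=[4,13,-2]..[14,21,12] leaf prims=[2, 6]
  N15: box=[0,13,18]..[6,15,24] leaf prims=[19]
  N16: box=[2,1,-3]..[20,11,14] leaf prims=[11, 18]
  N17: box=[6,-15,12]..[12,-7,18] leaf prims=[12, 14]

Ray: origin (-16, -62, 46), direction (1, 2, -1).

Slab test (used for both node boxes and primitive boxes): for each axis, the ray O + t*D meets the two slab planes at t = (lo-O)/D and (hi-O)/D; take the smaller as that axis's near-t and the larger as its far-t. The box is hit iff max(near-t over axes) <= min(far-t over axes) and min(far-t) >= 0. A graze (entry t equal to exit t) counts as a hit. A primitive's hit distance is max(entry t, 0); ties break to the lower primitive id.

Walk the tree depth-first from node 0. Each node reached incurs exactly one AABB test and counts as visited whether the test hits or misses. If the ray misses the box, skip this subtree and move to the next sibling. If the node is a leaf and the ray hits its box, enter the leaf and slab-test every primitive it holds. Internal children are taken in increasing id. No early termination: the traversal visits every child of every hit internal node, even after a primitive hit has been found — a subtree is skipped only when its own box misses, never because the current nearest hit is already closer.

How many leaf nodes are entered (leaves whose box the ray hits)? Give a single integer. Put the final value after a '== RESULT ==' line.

Walk:
N0 x:[-2,38] y:[23,83/2] z:[22,60] -> hit [23,38], descend [2, 4, 5, 10]
  N2 x:[16,38] y:[71/2,83/2] z:[22,50] -> hit [71/2,38], descend [1, 9, 14, 15]
    N1 x:[26,32] y:[71/2,77/2] z:[46,50] -> miss, prune
    N9 x:[30,38] y:[36,39] z:[27,37] -> hit [36,37] leaf, test {P8@t=36, P15(miss)}
    N14 x:[20,30] y:[75/2,83/2] z:[34,48] -> miss, prune
    N15 x:[16,22] y:[75/2,77/2] z:[22,28] -> miss, prune
  N4 x:[1,18] y:[23,33] z:[34,60] -> miss, prune
  N5 x:[-2,20] y:[65/2,81/2] z:[25,56] -> miss, prune
  N10 x:[18,36] y:[47/2,73/2] z:[28,54] -> hit [28,36], descend [3, 16, 17]
    N3 x:[30,32] y:[61/2,32] z:[50,54] -> miss, prune
    N16 x:[18,36] y:[63/2,73/2] z:[32,49] -> hit [32,36] leaf, test {P11@t=35, P18(miss)}
    N17 x:[22,28] y:[47/2,55/2] z:[28,34] -> miss, prune

order=[0, 2, 1, 9, 14, 15, 4, 5, 10, 3, 16, 17]  |boxes|=12  |leaves|=2  hit=P11

== RESULT ==
2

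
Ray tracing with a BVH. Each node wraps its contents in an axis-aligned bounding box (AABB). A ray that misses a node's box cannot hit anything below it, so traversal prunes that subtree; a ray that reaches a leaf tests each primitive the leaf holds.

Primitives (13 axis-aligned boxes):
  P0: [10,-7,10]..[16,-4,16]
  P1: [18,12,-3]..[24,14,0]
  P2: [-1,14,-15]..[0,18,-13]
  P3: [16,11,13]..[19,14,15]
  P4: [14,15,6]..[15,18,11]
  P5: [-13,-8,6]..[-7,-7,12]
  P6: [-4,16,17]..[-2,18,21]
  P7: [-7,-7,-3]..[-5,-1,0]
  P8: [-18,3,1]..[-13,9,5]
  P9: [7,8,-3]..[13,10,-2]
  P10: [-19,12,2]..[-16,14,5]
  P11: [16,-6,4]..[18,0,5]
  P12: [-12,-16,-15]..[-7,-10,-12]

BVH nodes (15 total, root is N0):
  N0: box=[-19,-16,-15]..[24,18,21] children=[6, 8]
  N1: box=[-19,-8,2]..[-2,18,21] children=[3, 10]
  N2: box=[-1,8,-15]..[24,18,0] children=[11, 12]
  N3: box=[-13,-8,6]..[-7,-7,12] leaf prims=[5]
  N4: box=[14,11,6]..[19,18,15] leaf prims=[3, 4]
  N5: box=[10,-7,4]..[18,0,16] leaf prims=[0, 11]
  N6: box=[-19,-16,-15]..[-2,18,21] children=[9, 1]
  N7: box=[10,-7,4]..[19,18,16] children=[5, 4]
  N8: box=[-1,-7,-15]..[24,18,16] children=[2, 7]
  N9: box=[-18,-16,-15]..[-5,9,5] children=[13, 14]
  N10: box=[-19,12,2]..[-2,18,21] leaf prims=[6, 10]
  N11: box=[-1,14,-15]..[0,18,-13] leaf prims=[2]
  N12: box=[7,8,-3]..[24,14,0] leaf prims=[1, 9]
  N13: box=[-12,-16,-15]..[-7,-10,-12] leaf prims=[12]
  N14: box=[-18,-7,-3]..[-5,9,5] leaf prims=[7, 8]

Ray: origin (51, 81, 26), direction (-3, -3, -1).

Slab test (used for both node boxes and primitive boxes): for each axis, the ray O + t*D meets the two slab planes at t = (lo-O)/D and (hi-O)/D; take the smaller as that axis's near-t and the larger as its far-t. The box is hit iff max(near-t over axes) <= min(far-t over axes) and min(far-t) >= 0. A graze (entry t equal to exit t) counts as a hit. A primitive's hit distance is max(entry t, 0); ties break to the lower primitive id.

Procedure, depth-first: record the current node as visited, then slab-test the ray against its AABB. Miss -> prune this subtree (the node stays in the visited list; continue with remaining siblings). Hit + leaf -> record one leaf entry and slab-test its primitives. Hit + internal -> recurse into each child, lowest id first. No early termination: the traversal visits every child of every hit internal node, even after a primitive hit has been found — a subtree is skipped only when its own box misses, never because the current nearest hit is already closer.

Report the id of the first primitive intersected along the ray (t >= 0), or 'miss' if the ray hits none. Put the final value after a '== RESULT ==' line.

Trace the traversal:
N0 x:[9,70/3] y:[21,97/3] z:[5,41] -> hit [21,70/3], descend [6, 8]
  N6 x:[53/3,70/3] y:[21,97/3] z:[5,41] -> hit [21,70/3], descend [1, 9]
    N1 x:[53/3,70/3] y:[21,89/3] z:[5,24] -> hit [21,70/3], descend [3, 10]
      N3 x:[58/3,64/3] y:[88/3,89/3] z:[14,20] -> miss, prune
      N10 x:[53/3,70/3] y:[21,23] z:[5,24] -> hit [21,23] leaf, test {P6(miss), P10@t=67/3}
    N9 x:[56/3,23] y:[24,97/3] z:[21,41] -> miss, prune
  N8 x:[9,52/3] y:[21,88/3] z:[10,41] -> miss, prune

order=[0, 6, 1, 3, 10, 9, 8]  |boxes|=7  |leaves|=1  hit=P10

== RESULT ==
10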